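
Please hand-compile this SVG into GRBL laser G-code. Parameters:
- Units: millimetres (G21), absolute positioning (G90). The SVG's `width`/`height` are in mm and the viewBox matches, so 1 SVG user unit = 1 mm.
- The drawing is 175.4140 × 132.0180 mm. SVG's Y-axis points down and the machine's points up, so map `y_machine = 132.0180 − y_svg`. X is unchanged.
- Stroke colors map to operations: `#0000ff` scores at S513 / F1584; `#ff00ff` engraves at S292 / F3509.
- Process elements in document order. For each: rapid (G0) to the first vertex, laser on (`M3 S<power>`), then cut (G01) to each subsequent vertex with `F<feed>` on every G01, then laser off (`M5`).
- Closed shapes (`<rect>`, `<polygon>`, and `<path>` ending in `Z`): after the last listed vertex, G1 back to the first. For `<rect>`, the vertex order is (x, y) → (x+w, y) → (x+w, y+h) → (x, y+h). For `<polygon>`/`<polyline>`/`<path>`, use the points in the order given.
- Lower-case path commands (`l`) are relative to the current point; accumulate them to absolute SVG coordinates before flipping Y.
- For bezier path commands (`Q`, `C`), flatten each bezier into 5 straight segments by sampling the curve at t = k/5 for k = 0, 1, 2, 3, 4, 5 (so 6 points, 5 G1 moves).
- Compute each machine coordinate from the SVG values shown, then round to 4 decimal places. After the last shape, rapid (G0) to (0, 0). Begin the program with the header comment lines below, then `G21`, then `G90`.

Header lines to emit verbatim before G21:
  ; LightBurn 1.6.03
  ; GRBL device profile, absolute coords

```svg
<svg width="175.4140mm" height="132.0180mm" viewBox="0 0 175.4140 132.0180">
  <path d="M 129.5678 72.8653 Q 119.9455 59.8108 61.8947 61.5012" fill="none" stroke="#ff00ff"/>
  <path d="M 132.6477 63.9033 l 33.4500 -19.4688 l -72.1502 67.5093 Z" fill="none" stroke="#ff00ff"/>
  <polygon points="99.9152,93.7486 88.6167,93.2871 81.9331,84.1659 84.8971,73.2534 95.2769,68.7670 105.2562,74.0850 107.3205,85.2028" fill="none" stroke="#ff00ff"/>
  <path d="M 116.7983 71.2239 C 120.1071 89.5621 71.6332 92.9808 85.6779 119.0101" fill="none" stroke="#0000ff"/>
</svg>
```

; LightBurn 1.6.03
; GRBL device profile, absolute coords
G21
G90
G0 X129.5678 Y59.1527
M3 S292
G01 X123.7817 Y63.7847 F3509
G01 X114.1214 Y67.2371 F3509
G01 X100.5868 Y69.5099 F3509
G01 X83.1779 Y70.6032 F3509
G01 X61.8947 Y70.5168 F3509
M5
G0 X132.6477 Y68.1147
M3 S292
G01 X166.0977 Y87.5835 F3509
G01 X93.9475 Y20.0742 F3509
G01 X132.6477 Y68.1147 F3509
M5
G0 X99.9152 Y38.2694
M3 S292
G01 X88.6167 Y38.7309 F3509
G01 X81.9331 Y47.8521 F3509
G01 X84.8971 Y58.7646 F3509
G01 X95.2769 Y63.2510 F3509
G01 X105.2562 Y57.9330 F3509
G01 X107.3205 Y46.8152 F3509
G01 X99.9152 Y38.2694 F3509
M5
G0 X116.7983 Y60.7941
M3 S513
G01 X113.4841 Y51.2813 F1584
G01 X103.2284 Y43.5477 F1584
G01 X91.5179 Y35.7919 F1584
G01 X83.8389 Y26.2124 F1584
G01 X85.6779 Y13.0079 F1584
M5
G0 X0.0000 Y0.0000

Since the viewBox matches the mm dimensions, user units are millimetres directly. The only transform is the Y-flip y_m = 132.0180 − y_svg.

Shape 1 is a quadratic bezier drawn with `<path>`. Its stroke #ff00ff means engrave at S292, F3509. After flipping Y the toolpath is (129.5678,59.1527) → (123.7817,63.7847) → (114.1214,67.2371) → (100.5868,69.5099) → (83.1779,70.6032) → (61.8947,70.5168).

Shape 2 is a closed polygon drawn with `<path>`. Its stroke #ff00ff means engrave at S292, F3509. After flipping Y the toolpath is (132.6477,68.1147) → (166.0977,87.5835) → (93.9475,20.0742) → (132.6477,68.1147), returning to the start.

Shape 3 is a regular polygon drawn with `<polygon>`. Its stroke #ff00ff means engrave at S292, F3509. After flipping Y the toolpath is (99.9152,38.2694) → (88.6167,38.7309) → (81.9331,47.8521) → (84.8971,58.7646) → (95.2769,63.2510) → (105.2562,57.9330) → (107.3205,46.8152) → (99.9152,38.2694), returning to the start.

Shape 4 is a cubic bezier drawn with `<path>`. Its stroke #0000ff means score at S513, F1584. After flipping Y the toolpath is (116.7983,60.7941) → (113.4841,51.2813) → (103.2284,43.5477) → (91.5179,35.7919) → (83.8389,26.2124) → (85.6779,13.0079).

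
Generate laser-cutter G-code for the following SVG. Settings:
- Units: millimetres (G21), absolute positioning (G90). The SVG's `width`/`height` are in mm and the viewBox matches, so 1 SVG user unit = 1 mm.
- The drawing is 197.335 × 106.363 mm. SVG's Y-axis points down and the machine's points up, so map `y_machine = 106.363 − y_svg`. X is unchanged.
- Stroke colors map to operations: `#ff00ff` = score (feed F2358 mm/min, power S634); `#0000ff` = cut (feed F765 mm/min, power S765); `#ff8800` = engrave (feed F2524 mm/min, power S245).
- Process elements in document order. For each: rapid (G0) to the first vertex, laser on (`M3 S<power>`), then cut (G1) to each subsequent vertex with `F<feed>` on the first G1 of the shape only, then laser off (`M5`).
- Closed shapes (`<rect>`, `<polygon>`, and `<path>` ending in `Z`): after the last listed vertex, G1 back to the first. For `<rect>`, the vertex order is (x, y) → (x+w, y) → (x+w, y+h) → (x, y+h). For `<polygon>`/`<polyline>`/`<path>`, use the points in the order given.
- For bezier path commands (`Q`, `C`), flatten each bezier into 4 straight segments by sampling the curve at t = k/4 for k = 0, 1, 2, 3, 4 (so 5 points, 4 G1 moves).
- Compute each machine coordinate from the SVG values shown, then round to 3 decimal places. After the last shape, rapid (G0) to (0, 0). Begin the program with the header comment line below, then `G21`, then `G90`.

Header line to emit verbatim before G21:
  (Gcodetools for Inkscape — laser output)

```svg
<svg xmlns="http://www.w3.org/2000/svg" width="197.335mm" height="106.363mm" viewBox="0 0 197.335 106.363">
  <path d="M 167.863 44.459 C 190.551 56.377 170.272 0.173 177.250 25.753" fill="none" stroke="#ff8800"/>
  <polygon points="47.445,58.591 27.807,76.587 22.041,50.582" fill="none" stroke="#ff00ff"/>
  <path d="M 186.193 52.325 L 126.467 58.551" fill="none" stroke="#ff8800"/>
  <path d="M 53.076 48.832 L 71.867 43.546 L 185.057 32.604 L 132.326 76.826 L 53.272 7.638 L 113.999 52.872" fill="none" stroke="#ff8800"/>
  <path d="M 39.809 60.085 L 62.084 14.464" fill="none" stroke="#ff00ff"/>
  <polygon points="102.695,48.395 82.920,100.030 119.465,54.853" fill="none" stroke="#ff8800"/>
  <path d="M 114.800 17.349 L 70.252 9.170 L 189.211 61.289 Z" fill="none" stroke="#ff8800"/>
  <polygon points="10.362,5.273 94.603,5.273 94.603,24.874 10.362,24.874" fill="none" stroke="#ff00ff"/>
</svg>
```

(Gcodetools for Inkscape — laser output)
G21
G90
G0 X167.863 Y61.904
M3 S245
G1 X177.920 Y63.396 F2524
G1 X178.448 Y76.380
G1 X176.030 Y86.803
G1 X177.250 Y80.610
M5
G0 X47.445 Y47.772
M3 S634
G1 X27.807 Y29.776 F2358
G1 X22.041 Y55.781
G1 X47.445 Y47.772
M5
G0 X186.193 Y54.038
M3 S245
G1 X126.467 Y47.812 F2524
M5
G0 X53.076 Y57.531
M3 S245
G1 X71.867 Y62.817 F2524
G1 X185.057 Y73.759
G1 X132.326 Y29.537
G1 X53.272 Y98.725
G1 X113.999 Y53.491
M5
G0 X39.809 Y46.278
M3 S634
G1 X62.084 Y91.899 F2358
M5
G0 X102.695 Y57.968
M3 S245
G1 X82.920 Y6.333 F2524
G1 X119.465 Y51.510
G1 X102.695 Y57.968
M5
G0 X114.800 Y89.014
M3 S245
G1 X70.252 Y97.193 F2524
G1 X189.211 Y45.074
G1 X114.800 Y89.014
M5
G0 X10.362 Y101.090
M3 S634
G1 X94.603 Y101.090 F2358
G1 X94.603 Y81.489
G1 X10.362 Y81.489
G1 X10.362 Y101.090
M5
G0 X0.000 Y0.000

Since the viewBox matches the mm dimensions, user units are millimetres directly. The only transform is the Y-flip y_m = 106.363 − y_svg.

Shape 1 is a cubic bezier drawn with `<path>`. Its stroke #ff8800 means engrave at S245, F2524. After flipping Y the toolpath is (167.863,61.904) → (177.920,63.396) → (178.448,76.380) → (176.030,86.803) → (177.250,80.610).

Shape 2 is a regular polygon drawn with `<polygon>`. Its stroke #ff00ff means score at S634, F2358. After flipping Y the toolpath is (47.445,47.772) → (27.807,29.776) → (22.041,55.781) → (47.445,47.772), returning to the start.

Shape 3 is a line segment drawn with `<path>`. Its stroke #ff8800 means engrave at S245, F2524. After flipping Y the toolpath is (186.193,54.038) → (126.467,47.812).

Shape 4 is a open polyline drawn with `<path>`. Its stroke #ff8800 means engrave at S245, F2524. After flipping Y the toolpath is (53.076,57.531) → (71.867,62.817) → (185.057,73.759) → (132.326,29.537) → (53.272,98.725) → (113.999,53.491).

Shape 5 is a line segment drawn with `<path>`. Its stroke #ff00ff means score at S634, F2358. After flipping Y the toolpath is (39.809,46.278) → (62.084,91.899).

Shape 6 is a closed polygon drawn with `<polygon>`. Its stroke #ff8800 means engrave at S245, F2524. After flipping Y the toolpath is (102.695,57.968) → (82.920,6.333) → (119.465,51.510) → (102.695,57.968), returning to the start.

Shape 7 is a closed polygon drawn with `<path>`. Its stroke #ff8800 means engrave at S245, F2524. After flipping Y the toolpath is (114.800,89.014) → (70.252,97.193) → (189.211,45.074) → (114.800,89.014), returning to the start.

Shape 8 is a rectangle drawn with `<polygon>`. Its stroke #ff00ff means score at S634, F2358. After flipping Y the toolpath is (10.362,101.090) → (94.603,101.090) → (94.603,81.489) → (10.362,81.489) → (10.362,101.090), returning to the start.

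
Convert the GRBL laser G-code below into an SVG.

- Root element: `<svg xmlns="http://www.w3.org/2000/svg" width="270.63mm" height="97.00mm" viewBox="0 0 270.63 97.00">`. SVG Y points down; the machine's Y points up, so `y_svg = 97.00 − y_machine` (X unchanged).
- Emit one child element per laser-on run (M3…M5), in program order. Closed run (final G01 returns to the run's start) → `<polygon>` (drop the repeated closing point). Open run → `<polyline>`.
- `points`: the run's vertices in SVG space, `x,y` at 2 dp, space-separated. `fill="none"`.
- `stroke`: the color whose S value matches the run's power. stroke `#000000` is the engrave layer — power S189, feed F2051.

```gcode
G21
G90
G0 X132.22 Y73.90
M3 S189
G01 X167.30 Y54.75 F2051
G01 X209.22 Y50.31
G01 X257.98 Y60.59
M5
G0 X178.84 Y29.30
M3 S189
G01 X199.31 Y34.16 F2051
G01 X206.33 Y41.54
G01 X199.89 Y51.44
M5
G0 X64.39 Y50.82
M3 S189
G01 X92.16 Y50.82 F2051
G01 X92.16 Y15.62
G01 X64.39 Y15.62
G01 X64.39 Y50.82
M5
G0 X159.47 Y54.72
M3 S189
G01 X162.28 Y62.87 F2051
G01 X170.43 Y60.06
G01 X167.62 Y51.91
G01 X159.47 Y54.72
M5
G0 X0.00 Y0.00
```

<svg xmlns="http://www.w3.org/2000/svg" width="270.63mm" height="97.00mm" viewBox="0 0 270.63 97.00">
  <polyline points="132.22,23.10 167.30,42.25 209.22,46.69 257.98,36.41" fill="none" stroke="#000000"/>
  <polyline points="178.84,67.70 199.31,62.84 206.33,55.46 199.89,45.56" fill="none" stroke="#000000"/>
  <polygon points="64.39,46.18 92.16,46.18 92.16,81.38 64.39,81.38" fill="none" stroke="#000000"/>
  <polygon points="159.47,42.28 162.28,34.13 170.43,36.94 167.62,45.09" fill="none" stroke="#000000"/>
</svg>

Machine Y-up, SVG Y-down with viewBox height 97.00, so y_svg = 97.00 − y_machine; X carries over. Every run uses S189, so all elements get stroke `#000000` (engrave).

Run 1: The run is open, so emit a `<polyline>` with points (Y-flipped): 132.22,23.10 167.30,42.25 209.22,46.69 257.98,36.41.

Run 2: The run is open, so emit a `<polyline>` with points (Y-flipped): 178.84,67.70 199.31,62.84 206.33,55.46 199.89,45.56.

Run 3: The run returns to its start, so emit a `<polygon>` with points (Y-flipped): 64.39,46.18 92.16,46.18 92.16,81.38 64.39,81.38.

Run 4: The run returns to its start, so emit a `<polygon>` with points (Y-flipped): 159.47,42.28 162.28,34.13 170.43,36.94 167.62,45.09.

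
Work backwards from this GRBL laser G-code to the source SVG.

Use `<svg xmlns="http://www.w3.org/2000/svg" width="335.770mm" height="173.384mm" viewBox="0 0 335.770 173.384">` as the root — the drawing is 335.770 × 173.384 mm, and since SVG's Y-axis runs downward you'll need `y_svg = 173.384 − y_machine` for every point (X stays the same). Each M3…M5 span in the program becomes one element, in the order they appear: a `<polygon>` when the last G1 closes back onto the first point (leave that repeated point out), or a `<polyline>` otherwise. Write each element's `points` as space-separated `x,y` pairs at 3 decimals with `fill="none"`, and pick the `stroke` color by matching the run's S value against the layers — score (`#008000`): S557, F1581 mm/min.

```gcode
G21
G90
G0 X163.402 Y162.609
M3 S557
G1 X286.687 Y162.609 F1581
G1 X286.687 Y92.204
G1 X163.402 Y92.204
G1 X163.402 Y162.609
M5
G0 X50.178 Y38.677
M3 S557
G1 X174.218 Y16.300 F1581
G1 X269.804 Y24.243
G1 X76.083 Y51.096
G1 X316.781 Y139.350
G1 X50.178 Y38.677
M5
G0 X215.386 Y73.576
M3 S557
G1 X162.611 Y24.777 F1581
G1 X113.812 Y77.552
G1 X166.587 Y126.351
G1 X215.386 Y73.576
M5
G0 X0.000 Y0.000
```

Machine Y-up, SVG Y-down with viewBox height 173.384, so y_svg = 173.384 − y_machine; X carries over. Every run uses S557, so all elements get stroke `#008000` (score).

Run 1: The run returns to its start, so emit a `<polygon>` with points (Y-flipped): 163.402,10.775 286.687,10.775 286.687,81.180 163.402,81.180.

Run 2: The run returns to its start, so emit a `<polygon>` with points (Y-flipped): 50.178,134.707 174.218,157.084 269.804,149.141 76.083,122.288 316.781,34.034.

Run 3: The run returns to its start, so emit a `<polygon>` with points (Y-flipped): 215.386,99.808 162.611,148.607 113.812,95.832 166.587,47.033.

<svg xmlns="http://www.w3.org/2000/svg" width="335.770mm" height="173.384mm" viewBox="0 0 335.770 173.384">
  <polygon points="163.402,10.775 286.687,10.775 286.687,81.180 163.402,81.180" fill="none" stroke="#008000"/>
  <polygon points="50.178,134.707 174.218,157.084 269.804,149.141 76.083,122.288 316.781,34.034" fill="none" stroke="#008000"/>
  <polygon points="215.386,99.808 162.611,148.607 113.812,95.832 166.587,47.033" fill="none" stroke="#008000"/>
</svg>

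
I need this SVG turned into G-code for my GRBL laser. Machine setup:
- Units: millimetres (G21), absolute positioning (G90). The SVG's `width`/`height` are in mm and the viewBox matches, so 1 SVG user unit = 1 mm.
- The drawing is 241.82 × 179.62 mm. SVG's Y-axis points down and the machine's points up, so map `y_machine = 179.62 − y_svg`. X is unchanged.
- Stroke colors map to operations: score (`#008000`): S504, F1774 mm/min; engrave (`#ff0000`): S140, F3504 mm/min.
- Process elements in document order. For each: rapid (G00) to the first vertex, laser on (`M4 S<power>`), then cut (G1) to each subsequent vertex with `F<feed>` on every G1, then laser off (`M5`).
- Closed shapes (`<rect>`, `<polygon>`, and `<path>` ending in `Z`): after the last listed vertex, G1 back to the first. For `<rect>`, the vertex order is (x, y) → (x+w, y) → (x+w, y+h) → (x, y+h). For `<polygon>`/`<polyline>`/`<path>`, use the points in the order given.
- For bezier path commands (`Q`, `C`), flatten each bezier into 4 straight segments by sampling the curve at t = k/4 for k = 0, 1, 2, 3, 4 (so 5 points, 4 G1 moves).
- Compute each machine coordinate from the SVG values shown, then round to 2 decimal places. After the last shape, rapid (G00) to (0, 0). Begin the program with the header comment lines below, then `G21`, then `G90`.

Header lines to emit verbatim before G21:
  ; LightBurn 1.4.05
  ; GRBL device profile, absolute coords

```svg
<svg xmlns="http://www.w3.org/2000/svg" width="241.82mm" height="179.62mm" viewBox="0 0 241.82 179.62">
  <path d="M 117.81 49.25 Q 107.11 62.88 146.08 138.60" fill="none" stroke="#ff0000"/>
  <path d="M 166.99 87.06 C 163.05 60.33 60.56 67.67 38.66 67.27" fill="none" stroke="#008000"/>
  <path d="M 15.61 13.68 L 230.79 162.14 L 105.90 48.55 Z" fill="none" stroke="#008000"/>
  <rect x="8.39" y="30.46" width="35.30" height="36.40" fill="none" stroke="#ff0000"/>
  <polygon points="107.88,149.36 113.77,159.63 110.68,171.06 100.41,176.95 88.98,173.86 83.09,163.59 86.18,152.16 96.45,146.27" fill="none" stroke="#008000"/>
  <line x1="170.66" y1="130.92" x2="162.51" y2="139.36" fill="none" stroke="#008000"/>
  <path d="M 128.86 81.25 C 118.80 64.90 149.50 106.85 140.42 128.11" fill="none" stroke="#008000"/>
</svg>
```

; LightBurn 1.4.05
; GRBL device profile, absolute coords
G21
G90
G00 X117.81 Y130.37
M4 S140
G1 X115.56 Y119.67 F3504
G1 X119.53 Y101.22 F3504
G1 X129.70 Y75.00 F3504
G1 X146.08 Y41.02 F3504
M5
G00 X166.99 Y92.56
M4 S504
G1 X148.36 Y106.87 F1774
G1 X109.56 Y112.33 F1774
G1 X67.40 Y112.85 F1774
G1 X38.66 Y112.35 F1774
M5
G00 X15.61 Y165.94
M4 S504
G1 X230.79 Y17.48 F1774
G1 X105.90 Y131.07 F1774
G1 X15.61 Y165.94 F1774
M5
G00 X8.39 Y149.16
M4 S140
G1 X43.69 Y149.16 F3504
G1 X43.69 Y112.76 F3504
G1 X8.39 Y112.76 F3504
G1 X8.39 Y149.16 F3504
M5
G00 X107.88 Y30.26
M4 S504
G1 X113.77 Y19.99 F1774
G1 X110.68 Y8.56 F1774
G1 X100.41 Y2.67 F1774
G1 X88.98 Y5.76 F1774
G1 X83.09 Y16.03 F1774
G1 X86.18 Y27.46 F1774
G1 X96.45 Y33.35 F1774
G1 X107.88 Y30.26 F1774
M5
G00 X170.66 Y48.70
M4 S504
G1 X162.51 Y40.26 F1774
M5
G00 X128.86 Y98.37
M4 S504
G1 X127.70 Y100.94 F1774
G1 X134.27 Y89.04 F1774
G1 X141.03 Y70.10 F1774
G1 X140.42 Y51.51 F1774
M5
G00 X0.00 Y0.00

Since the viewBox matches the mm dimensions, user units are millimetres directly. The only transform is the Y-flip y_m = 179.62 − y_svg.

Shape 1 is a quadratic bezier drawn with `<path>`. Its stroke #ff0000 means engrave at S140, F3504. After flipping Y the toolpath is (117.81,130.37) → (115.56,119.67) → (119.53,101.22) → (129.70,75.00) → (146.08,41.02).

Shape 2 is a cubic bezier drawn with `<path>`. Its stroke #008000 means score at S504, F1774. After flipping Y the toolpath is (166.99,92.56) → (148.36,106.87) → (109.56,112.33) → (67.40,112.85) → (38.66,112.35).

Shape 3 is a closed polygon drawn with `<path>`. Its stroke #008000 means score at S504, F1774. After flipping Y the toolpath is (15.61,165.94) → (230.79,17.48) → (105.90,131.07) → (15.61,165.94), returning to the start.

Shape 4 is a rectangle drawn with `<rect>`. Its stroke #ff0000 means engrave at S140, F3504. After flipping Y the toolpath is (8.39,149.16) → (43.69,149.16) → (43.69,112.76) → (8.39,112.76) → (8.39,149.16), returning to the start.

Shape 5 is a regular polygon drawn with `<polygon>`. Its stroke #008000 means score at S504, F1774. After flipping Y the toolpath is (107.88,30.26) → (113.77,19.99) → (110.68,8.56) → (100.41,2.67) → (88.98,5.76) → (83.09,16.03) → (86.18,27.46) → (96.45,33.35) → (107.88,30.26), returning to the start.

Shape 6 is a line segment drawn with `<line>`. Its stroke #008000 means score at S504, F1774. After flipping Y the toolpath is (170.66,48.70) → (162.51,40.26).

Shape 7 is a cubic bezier drawn with `<path>`. Its stroke #008000 means score at S504, F1774. After flipping Y the toolpath is (128.86,98.37) → (127.70,100.94) → (134.27,89.04) → (141.03,70.10) → (140.42,51.51).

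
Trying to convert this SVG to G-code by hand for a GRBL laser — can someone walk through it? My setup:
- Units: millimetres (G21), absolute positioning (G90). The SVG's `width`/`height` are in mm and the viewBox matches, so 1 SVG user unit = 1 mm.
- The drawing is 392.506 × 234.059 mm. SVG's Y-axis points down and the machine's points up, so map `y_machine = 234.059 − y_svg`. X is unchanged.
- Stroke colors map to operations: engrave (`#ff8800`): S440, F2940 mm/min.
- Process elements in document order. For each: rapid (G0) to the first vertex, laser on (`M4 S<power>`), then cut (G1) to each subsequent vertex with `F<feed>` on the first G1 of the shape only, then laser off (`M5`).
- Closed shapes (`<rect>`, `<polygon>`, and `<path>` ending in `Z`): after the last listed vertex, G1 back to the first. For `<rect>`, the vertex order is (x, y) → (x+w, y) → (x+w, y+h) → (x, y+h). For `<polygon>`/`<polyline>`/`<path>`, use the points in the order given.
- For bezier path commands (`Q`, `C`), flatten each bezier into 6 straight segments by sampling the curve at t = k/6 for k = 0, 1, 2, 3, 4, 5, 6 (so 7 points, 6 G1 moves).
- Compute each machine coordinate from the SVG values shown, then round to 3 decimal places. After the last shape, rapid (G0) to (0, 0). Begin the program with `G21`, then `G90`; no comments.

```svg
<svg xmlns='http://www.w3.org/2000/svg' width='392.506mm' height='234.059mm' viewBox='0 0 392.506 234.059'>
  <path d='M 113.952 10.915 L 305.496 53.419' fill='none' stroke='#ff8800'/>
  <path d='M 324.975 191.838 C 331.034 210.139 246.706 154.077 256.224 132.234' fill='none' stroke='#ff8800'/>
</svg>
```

Since the viewBox matches the mm dimensions, user units are millimetres directly. The only transform is the Y-flip y_m = 234.059 − y_svg.

Shape 1 is a line segment drawn with `<path>`. Its stroke #ff8800 means engrave at S440, F2940. After flipping Y the toolpath is (113.952,223.144) → (305.496,180.640).

Shape 2 is a cubic bezier drawn with `<path>`. Its stroke #ff8800 means engrave at S440, F2940. After flipping Y the toolpath is (324.975,42.221) → (321.325,38.765) → (307.728,44.686) → (289.302,56.969) → (271.165,72.597) → (258.433,88.555) → (256.224,101.825).

G21
G90
G0 X113.952 Y223.144
M4 S440
G1 X305.496 Y180.640 F2940
M5
G0 X324.975 Y42.221
M4 S440
G1 X321.325 Y38.765 F2940
G1 X307.728 Y44.686
G1 X289.302 Y56.969
G1 X271.165 Y72.597
G1 X258.433 Y88.555
G1 X256.224 Y101.825
M5
G0 X0.000 Y0.000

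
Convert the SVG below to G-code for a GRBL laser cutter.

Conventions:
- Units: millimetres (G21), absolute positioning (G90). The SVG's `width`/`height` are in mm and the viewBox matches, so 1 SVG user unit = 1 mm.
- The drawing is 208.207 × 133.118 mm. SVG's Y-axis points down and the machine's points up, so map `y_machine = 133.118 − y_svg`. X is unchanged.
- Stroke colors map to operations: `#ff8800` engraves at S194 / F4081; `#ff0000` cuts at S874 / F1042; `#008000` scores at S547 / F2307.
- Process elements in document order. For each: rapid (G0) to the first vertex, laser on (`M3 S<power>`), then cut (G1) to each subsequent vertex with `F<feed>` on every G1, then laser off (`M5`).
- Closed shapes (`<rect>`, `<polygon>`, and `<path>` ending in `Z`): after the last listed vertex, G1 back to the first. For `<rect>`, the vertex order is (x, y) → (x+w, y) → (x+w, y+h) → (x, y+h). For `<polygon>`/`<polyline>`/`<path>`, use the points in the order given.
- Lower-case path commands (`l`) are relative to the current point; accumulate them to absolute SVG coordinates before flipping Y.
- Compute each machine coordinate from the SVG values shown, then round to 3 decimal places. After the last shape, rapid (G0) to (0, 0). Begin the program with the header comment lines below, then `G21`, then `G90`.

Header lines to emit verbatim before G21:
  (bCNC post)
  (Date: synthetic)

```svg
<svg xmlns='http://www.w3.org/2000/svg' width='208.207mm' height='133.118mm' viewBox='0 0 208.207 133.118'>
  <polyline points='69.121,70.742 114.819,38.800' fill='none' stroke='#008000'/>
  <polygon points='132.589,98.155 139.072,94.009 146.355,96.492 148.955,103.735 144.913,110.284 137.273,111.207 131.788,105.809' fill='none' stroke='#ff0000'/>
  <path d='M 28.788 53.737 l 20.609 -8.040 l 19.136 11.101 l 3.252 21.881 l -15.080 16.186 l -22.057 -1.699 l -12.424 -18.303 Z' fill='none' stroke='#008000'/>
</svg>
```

1 u = 1 mm; y_m = 133.118 − y.

[1] `<polyline>` line segment, #008000→score S547 F2307: (69.121,62.376) → (114.819,94.318)

[2] `<polygon>` regular polygon, #ff0000→cut S874 F1042: (132.589,34.963) → (139.072,39.109) → (146.355,36.626) → (148.955,29.383) → (144.913,22.834) → (137.273,21.911) → (131.788,27.309) → (132.589,34.963) (closed)

[3] `<path>` regular polygon, #008000→score S547 F2307: (28.788,79.381) → (49.397,87.421) → (68.533,76.320) → (71.785,54.439) → (56.705,38.253) → (34.648,39.952) → (22.224,58.255) → (28.788,79.381) (closed)

(bCNC post)
(Date: synthetic)
G21
G90
G0 X69.121 Y62.376
M3 S547
G1 X114.819 Y94.318 F2307
M5
G0 X132.589 Y34.963
M3 S874
G1 X139.072 Y39.109 F1042
G1 X146.355 Y36.626 F1042
G1 X148.955 Y29.383 F1042
G1 X144.913 Y22.834 F1042
G1 X137.273 Y21.911 F1042
G1 X131.788 Y27.309 F1042
G1 X132.589 Y34.963 F1042
M5
G0 X28.788 Y79.381
M3 S547
G1 X49.397 Y87.421 F2307
G1 X68.533 Y76.320 F2307
G1 X71.785 Y54.439 F2307
G1 X56.705 Y38.253 F2307
G1 X34.648 Y39.952 F2307
G1 X22.224 Y58.255 F2307
G1 X28.788 Y79.381 F2307
M5
G0 X0.000 Y0.000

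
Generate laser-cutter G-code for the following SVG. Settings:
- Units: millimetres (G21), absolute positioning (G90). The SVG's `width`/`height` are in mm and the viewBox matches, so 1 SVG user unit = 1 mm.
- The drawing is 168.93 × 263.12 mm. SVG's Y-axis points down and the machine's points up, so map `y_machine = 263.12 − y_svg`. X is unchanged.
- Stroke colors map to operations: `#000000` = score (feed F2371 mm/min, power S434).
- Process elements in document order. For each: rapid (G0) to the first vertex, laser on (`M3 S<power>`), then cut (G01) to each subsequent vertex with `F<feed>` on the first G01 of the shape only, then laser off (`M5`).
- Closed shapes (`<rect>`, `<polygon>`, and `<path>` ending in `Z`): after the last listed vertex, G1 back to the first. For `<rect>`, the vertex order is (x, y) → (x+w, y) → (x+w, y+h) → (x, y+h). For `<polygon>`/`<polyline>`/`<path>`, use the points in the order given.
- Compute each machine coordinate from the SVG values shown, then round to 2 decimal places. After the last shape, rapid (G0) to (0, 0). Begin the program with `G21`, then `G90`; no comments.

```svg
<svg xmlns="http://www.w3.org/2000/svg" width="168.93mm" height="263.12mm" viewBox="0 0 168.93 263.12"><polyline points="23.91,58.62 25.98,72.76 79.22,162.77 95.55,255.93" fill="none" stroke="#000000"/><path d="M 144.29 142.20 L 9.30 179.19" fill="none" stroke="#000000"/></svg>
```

G21
G90
G0 X23.91 Y204.50
M3 S434
G01 X25.98 Y190.36 F2371
G01 X79.22 Y100.35
G01 X95.55 Y7.19
M5
G0 X144.29 Y120.92
M3 S434
G01 X9.30 Y83.93 F2371
M5
G0 X0.00 Y0.00

1 u = 1 mm; y_m = 263.12 − y.

[1] `<polyline>` open polyline, #000000→score S434 F2371: (23.91,204.50) → (25.98,190.36) → (79.22,100.35) → (95.55,7.19)

[2] `<path>` line segment, #000000→score S434 F2371: (144.29,120.92) → (9.30,83.93)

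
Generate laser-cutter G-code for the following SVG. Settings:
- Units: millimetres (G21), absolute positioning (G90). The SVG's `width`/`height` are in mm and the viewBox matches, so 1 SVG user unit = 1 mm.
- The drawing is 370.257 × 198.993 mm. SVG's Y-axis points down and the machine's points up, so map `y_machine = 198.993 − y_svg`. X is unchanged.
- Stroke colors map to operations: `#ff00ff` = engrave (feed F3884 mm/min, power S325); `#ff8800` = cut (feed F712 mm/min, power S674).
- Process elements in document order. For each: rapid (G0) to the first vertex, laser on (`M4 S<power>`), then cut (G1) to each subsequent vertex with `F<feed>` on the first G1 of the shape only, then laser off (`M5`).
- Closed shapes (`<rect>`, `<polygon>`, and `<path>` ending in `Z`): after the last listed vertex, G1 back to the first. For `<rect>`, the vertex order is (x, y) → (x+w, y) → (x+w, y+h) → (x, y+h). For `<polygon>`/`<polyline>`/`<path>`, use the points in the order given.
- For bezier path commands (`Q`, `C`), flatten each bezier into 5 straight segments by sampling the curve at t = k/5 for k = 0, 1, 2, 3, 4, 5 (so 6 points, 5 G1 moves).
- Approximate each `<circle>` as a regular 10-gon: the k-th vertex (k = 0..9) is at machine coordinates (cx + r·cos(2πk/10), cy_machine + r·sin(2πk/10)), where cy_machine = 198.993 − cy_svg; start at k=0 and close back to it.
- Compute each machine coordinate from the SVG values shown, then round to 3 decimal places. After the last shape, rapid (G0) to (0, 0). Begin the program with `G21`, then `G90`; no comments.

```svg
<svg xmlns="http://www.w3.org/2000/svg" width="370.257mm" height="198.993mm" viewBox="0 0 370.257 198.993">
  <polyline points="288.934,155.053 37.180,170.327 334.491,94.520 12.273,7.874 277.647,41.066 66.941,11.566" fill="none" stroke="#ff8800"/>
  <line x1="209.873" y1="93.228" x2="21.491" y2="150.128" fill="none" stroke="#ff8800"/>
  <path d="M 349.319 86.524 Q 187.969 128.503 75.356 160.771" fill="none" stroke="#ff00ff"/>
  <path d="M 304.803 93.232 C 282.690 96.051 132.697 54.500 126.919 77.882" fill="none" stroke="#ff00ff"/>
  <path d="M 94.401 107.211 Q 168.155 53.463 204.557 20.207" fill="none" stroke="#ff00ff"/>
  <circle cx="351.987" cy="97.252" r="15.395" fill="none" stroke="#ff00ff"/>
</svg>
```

G21
G90
G0 X288.934 Y43.940
M4 S674
G1 X37.180 Y28.666 F712
G1 X334.491 Y104.473
G1 X12.273 Y191.119
G1 X277.647 Y157.927
G1 X66.941 Y187.427
M5
G0 X209.873 Y105.765
M4 S674
G1 X21.491 Y48.865 F712
M5
G0 X349.319 Y112.469
M4 S325
G1 X286.728 Y96.066 F3884
G1 X228.037 Y80.440
G1 X173.244 Y65.590
G1 X122.351 Y51.518
G1 X75.356 Y38.222
M5
G0 X304.803 Y105.761
M4 S325
G1 X278.366 Y108.520 F3884
G1 X234.299 Y116.680
G1 X185.662 Y124.997
G1 X145.515 Y128.223
G1 X126.919 Y121.111
M5
G0 X94.401 Y91.782
M4 S325
G1 X122.409 Y112.462 F3884
G1 X147.428 Y131.502
G1 X169.459 Y148.902
G1 X188.502 Y164.664
G1 X204.557 Y178.786
M5
G0 X367.382 Y101.741
M4 S325
G1 X364.442 Y110.790 F3884
G1 X356.744 Y116.383
G1 X347.230 Y116.383
G1 X339.532 Y110.790
G1 X336.592 Y101.741
G1 X339.532 Y92.692
G1 X347.230 Y87.099
G1 X356.744 Y87.099
G1 X364.442 Y92.692
G1 X367.382 Y101.741
M5
G0 X0.000 Y0.000

viewBox `0 0 370.257 198.993` with mm width/height → 1 unit = 1 mm. Flip: y_m = 198.993 − y_svg.

**Shape 1** — `<polyline>` open polyline, stroke `#ff8800` → cut (S674, F712). Machine vertices: (288.934,43.940) → (37.180,28.666) → (334.491,104.473) → (12.273,191.119) → (277.647,157.927) → (66.941,187.427). Open path.

**Shape 2** — `<line>` line segment, stroke `#ff8800` → cut (S674, F712). Machine vertices: (209.873,105.765) → (21.491,48.865). Open path.

**Shape 3** — `<path>` quadratic bezier, stroke `#ff00ff` → engrave (S325, F3884). Control points (SVG): P0=(349.319,86.524), P1=(187.969,128.503), P2=(75.356,160.771); sampled at t=k/5. Machine vertices: (349.319,112.469) → (286.728,96.066) → (228.037,80.440) → (173.244,65.590) → (122.351,51.518) → (75.356,38.222). Open path.

**Shape 4** — `<path>` cubic bezier, stroke `#ff00ff` → engrave (S325, F3884). Control points (SVG): P0=(304.803,93.232), P1=(282.690,96.051), P2=(132.697,54.500), P3=(126.919,77.882); sampled at t=k/5. Machine vertices: (304.803,105.761) → (278.366,108.520) → (234.299,116.680) → (185.662,124.997) → (145.515,128.223) → (126.919,121.111). Open path.

**Shape 5** — `<path>` quadratic bezier, stroke `#ff00ff` → engrave (S325, F3884). Control points (SVG): P0=(94.401,107.211), P1=(168.155,53.463), P2=(204.557,20.207); sampled at t=k/5. Machine vertices: (94.401,91.782) → (122.409,112.462) → (147.428,131.502) → (169.459,148.902) → (188.502,164.664) → (204.557,178.786). Open path.

**Shape 6** — `<circle>` circle, stroke `#ff00ff` → engrave (S325, F3884). Machine vertices: (367.382,101.741) → (364.442,110.790) → (356.744,116.383) → (347.230,116.383) → (339.532,110.790) → (336.592,101.741) → (339.532,92.692) → (347.230,87.099) → (356.744,87.099) → (364.442,92.692) → (367.382,101.741). Closed: final G1 returns to the first vertex.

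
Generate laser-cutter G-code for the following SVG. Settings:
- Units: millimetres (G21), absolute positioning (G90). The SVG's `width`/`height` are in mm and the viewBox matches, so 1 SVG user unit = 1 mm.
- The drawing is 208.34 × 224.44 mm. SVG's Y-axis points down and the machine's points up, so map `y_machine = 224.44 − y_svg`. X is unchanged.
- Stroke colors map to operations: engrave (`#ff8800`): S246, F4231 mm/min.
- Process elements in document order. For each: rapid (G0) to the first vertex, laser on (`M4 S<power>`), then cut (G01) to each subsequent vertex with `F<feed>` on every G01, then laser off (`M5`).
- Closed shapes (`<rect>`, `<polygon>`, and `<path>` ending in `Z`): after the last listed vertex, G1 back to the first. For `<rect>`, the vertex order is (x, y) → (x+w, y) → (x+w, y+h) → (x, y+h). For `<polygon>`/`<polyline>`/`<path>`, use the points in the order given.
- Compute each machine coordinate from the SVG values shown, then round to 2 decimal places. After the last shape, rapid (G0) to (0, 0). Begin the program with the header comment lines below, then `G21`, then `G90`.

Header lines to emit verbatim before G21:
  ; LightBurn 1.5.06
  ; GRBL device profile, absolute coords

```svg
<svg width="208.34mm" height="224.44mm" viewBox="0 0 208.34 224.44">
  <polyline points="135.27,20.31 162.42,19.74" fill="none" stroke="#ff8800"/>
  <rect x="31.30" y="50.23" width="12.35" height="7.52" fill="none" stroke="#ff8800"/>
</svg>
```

viewBox `0 0 208.34 224.44` with mm width/height → 1 unit = 1 mm. Flip: y_m = 224.44 − y_svg.

**Shape 1** — `<polyline>` line segment, stroke `#ff8800` → engrave (S246, F4231). Machine vertices: (135.27,204.13) → (162.42,204.70). Open path.

**Shape 2** — `<rect>` rectangle, stroke `#ff8800` → engrave (S246, F4231). Machine vertices: (31.30,174.21) → (43.65,174.21) → (43.65,166.69) → (31.30,166.69) → (31.30,174.21). Closed: final G1 returns to the first vertex.

; LightBurn 1.5.06
; GRBL device profile, absolute coords
G21
G90
G0 X135.27 Y204.13
M4 S246
G01 X162.42 Y204.70 F4231
M5
G0 X31.30 Y174.21
M4 S246
G01 X43.65 Y174.21 F4231
G01 X43.65 Y166.69 F4231
G01 X31.30 Y166.69 F4231
G01 X31.30 Y174.21 F4231
M5
G0 X0.00 Y0.00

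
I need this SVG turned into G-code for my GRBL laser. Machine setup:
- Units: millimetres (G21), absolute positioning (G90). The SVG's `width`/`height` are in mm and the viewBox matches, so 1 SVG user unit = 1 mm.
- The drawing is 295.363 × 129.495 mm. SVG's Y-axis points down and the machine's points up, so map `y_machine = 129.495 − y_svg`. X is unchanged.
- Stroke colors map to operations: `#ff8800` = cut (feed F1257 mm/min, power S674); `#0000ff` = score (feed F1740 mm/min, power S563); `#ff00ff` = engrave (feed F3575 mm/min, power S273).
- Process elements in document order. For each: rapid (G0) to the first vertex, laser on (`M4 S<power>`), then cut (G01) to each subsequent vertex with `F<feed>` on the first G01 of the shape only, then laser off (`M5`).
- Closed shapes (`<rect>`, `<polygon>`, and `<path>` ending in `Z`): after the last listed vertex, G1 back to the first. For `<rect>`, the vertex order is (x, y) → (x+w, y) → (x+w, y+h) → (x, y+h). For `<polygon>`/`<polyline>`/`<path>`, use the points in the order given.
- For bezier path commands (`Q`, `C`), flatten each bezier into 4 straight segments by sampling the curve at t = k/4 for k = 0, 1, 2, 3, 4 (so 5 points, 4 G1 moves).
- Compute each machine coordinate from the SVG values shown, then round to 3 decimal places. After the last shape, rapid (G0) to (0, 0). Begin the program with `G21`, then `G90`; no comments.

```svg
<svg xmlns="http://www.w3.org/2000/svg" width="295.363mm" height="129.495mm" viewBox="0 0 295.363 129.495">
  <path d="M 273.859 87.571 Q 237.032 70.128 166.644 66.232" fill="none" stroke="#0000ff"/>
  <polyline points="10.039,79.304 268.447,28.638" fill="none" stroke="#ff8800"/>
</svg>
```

G21
G90
G0 X273.859 Y41.924
M4 S563
G01 X253.348 Y49.799 F1740
G01 X228.642 Y55.980
G01 X199.740 Y60.468
G01 X166.644 Y63.263
M5
G0 X10.039 Y50.191
M4 S674
G01 X268.447 Y100.857 F1257
M5
G0 X0.000 Y0.000

Since the viewBox matches the mm dimensions, user units are millimetres directly. The only transform is the Y-flip y_m = 129.495 − y_svg.

Shape 1 is a quadratic bezier drawn with `<path>`. Its stroke #0000ff means score at S563, F1740. After flipping Y the toolpath is (273.859,41.924) → (253.348,49.799) → (228.642,55.980) → (199.740,60.468) → (166.644,63.263).

Shape 2 is a line segment drawn with `<polyline>`. Its stroke #ff8800 means cut at S674, F1257. After flipping Y the toolpath is (10.039,50.191) → (268.447,100.857).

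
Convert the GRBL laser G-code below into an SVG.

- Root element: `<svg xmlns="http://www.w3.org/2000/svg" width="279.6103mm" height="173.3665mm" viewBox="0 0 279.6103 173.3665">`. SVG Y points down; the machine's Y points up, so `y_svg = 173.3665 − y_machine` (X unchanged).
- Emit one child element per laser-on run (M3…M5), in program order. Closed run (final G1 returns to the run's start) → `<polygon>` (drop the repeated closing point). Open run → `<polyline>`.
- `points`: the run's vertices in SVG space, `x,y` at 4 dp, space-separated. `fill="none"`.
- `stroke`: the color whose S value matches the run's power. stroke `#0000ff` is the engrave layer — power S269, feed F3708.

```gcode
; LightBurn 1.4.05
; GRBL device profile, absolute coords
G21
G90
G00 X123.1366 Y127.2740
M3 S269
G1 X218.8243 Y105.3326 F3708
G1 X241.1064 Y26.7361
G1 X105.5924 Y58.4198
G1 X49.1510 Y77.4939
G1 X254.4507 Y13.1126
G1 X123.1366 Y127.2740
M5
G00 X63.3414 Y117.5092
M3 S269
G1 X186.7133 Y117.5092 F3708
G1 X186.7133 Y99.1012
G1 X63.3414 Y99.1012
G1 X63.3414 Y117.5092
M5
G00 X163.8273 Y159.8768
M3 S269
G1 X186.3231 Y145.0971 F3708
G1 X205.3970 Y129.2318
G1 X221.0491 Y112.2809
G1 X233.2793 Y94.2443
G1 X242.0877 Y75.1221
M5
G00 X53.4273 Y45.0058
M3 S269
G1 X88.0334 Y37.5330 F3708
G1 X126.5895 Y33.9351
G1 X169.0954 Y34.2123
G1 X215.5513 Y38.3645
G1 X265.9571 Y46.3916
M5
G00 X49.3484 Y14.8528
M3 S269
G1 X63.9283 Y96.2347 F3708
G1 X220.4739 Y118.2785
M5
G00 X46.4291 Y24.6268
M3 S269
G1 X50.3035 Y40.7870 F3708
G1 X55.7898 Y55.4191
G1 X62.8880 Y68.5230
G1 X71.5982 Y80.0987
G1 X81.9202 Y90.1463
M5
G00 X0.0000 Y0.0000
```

<svg xmlns="http://www.w3.org/2000/svg" width="279.6103mm" height="173.3665mm" viewBox="0 0 279.6103 173.3665">
  <polygon points="123.1366,46.0925 218.8243,68.0339 241.1064,146.6304 105.5924,114.9467 49.1510,95.8726 254.4507,160.2539" fill="none" stroke="#0000ff"/>
  <polygon points="63.3414,55.8573 186.7133,55.8573 186.7133,74.2653 63.3414,74.2653" fill="none" stroke="#0000ff"/>
  <polyline points="163.8273,13.4897 186.3231,28.2694 205.3970,44.1347 221.0491,61.0856 233.2793,79.1222 242.0877,98.2444" fill="none" stroke="#0000ff"/>
  <polyline points="53.4273,128.3607 88.0334,135.8335 126.5895,139.4314 169.0954,139.1542 215.5513,135.0020 265.9571,126.9749" fill="none" stroke="#0000ff"/>
  <polyline points="49.3484,158.5137 63.9283,77.1318 220.4739,55.0880" fill="none" stroke="#0000ff"/>
  <polyline points="46.4291,148.7397 50.3035,132.5795 55.7898,117.9474 62.8880,104.8435 71.5982,93.2678 81.9202,83.2202" fill="none" stroke="#0000ff"/>
</svg>

Machine Y-up, SVG Y-down with viewBox height 173.3665, so y_svg = 173.3665 − y_machine; X carries over. Every run uses S269, so all elements get stroke `#0000ff` (engrave).

Run 1: The run returns to its start, so emit a `<polygon>` with points (Y-flipped): 123.1366,46.0925 218.8243,68.0339 241.1064,146.6304 105.5924,114.9467 49.1510,95.8726 254.4507,160.2539.

Run 2: The run returns to its start, so emit a `<polygon>` with points (Y-flipped): 63.3414,55.8573 186.7133,55.8573 186.7133,74.2653 63.3414,74.2653.

Run 3: The run is open, so emit a `<polyline>` with points (Y-flipped): 163.8273,13.4897 186.3231,28.2694 205.3970,44.1347 221.0491,61.0856 233.2793,79.1222 242.0877,98.2444.

Run 4: The run is open, so emit a `<polyline>` with points (Y-flipped): 53.4273,128.3607 88.0334,135.8335 126.5895,139.4314 169.0954,139.1542 215.5513,135.0020 265.9571,126.9749.

Run 5: The run is open, so emit a `<polyline>` with points (Y-flipped): 49.3484,158.5137 63.9283,77.1318 220.4739,55.0880.

Run 6: The run is open, so emit a `<polyline>` with points (Y-flipped): 46.4291,148.7397 50.3035,132.5795 55.7898,117.9474 62.8880,104.8435 71.5982,93.2678 81.9202,83.2202.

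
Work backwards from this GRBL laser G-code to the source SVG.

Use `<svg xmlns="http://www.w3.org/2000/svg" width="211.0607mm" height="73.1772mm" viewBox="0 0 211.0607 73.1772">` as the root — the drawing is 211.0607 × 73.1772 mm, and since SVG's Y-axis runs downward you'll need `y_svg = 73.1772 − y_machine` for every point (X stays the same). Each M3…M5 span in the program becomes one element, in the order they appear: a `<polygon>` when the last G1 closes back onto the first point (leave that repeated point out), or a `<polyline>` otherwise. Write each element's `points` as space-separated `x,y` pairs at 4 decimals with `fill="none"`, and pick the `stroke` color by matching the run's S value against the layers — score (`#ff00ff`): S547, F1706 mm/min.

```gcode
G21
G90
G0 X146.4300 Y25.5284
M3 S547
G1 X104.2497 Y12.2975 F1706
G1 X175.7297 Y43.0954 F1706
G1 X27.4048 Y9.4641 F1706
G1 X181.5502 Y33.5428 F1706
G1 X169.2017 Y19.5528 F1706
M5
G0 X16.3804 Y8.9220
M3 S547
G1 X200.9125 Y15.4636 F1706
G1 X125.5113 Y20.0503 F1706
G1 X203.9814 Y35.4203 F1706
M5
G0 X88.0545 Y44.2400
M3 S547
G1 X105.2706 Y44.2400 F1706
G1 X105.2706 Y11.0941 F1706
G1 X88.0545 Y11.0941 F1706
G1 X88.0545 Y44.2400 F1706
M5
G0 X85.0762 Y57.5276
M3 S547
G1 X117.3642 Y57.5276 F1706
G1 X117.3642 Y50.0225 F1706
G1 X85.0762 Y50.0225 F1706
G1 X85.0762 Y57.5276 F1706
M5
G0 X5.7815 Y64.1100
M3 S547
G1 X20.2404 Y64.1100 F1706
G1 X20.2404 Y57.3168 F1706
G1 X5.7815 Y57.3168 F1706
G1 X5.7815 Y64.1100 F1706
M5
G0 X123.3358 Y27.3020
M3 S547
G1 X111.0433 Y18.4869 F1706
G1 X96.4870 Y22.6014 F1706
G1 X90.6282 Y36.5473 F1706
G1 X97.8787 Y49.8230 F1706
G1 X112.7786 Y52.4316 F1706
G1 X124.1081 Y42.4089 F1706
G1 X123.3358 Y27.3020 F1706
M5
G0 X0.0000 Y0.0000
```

<svg xmlns="http://www.w3.org/2000/svg" width="211.0607mm" height="73.1772mm" viewBox="0 0 211.0607 73.1772">
  <polyline points="146.4300,47.6488 104.2497,60.8797 175.7297,30.0818 27.4048,63.7131 181.5502,39.6344 169.2017,53.6244" fill="none" stroke="#ff00ff"/>
  <polyline points="16.3804,64.2552 200.9125,57.7136 125.5113,53.1269 203.9814,37.7569" fill="none" stroke="#ff00ff"/>
  <polygon points="88.0545,28.9372 105.2706,28.9372 105.2706,62.0831 88.0545,62.0831" fill="none" stroke="#ff00ff"/>
  <polygon points="85.0762,15.6496 117.3642,15.6496 117.3642,23.1547 85.0762,23.1547" fill="none" stroke="#ff00ff"/>
  <polygon points="5.7815,9.0672 20.2404,9.0672 20.2404,15.8604 5.7815,15.8604" fill="none" stroke="#ff00ff"/>
  <polygon points="123.3358,45.8752 111.0433,54.6903 96.4870,50.5758 90.6282,36.6299 97.8787,23.3542 112.7786,20.7456 124.1081,30.7683" fill="none" stroke="#ff00ff"/>
</svg>

y_svg = 73.1772 − y_m. Every run uses S547, so all elements get stroke `#ff00ff` (score).

[1] open run; points: 146.4300,47.6488 104.2497,60.8797 175.7297,30.0818 27.4048,63.7131 181.5502,39.6344 169.2017,53.6244

[2] open run; points: 16.3804,64.2552 200.9125,57.7136 125.5113,53.1269 203.9814,37.7569

[3] closed run; points: 88.0545,28.9372 105.2706,28.9372 105.2706,62.0831 88.0545,62.0831

[4] closed run; points: 85.0762,15.6496 117.3642,15.6496 117.3642,23.1547 85.0762,23.1547

[5] closed run; points: 5.7815,9.0672 20.2404,9.0672 20.2404,15.8604 5.7815,15.8604

[6] closed run; points: 123.3358,45.8752 111.0433,54.6903 96.4870,50.5758 90.6282,36.6299 97.8787,23.3542 112.7786,20.7456 124.1081,30.7683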